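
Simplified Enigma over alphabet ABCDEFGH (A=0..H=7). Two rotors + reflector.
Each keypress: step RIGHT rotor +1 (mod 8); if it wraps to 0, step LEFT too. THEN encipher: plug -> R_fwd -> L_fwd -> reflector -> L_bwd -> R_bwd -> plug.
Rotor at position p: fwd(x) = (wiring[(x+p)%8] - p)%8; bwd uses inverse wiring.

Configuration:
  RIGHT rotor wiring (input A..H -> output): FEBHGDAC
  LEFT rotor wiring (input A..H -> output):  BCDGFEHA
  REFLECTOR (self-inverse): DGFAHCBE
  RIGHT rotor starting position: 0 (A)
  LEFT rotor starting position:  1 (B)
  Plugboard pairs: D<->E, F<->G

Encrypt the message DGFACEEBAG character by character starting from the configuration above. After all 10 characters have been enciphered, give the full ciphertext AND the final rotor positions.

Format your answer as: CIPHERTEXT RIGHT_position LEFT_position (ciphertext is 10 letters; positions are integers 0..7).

Char 1 ('D'): step: R->1, L=1; D->plug->E->R->C->L->F->refl->C->L'->B->R'->G->plug->F
Char 2 ('G'): step: R->2, L=1; G->plug->F->R->A->L->B->refl->G->L'->F->R'->B->plug->B
Char 3 ('F'): step: R->3, L=1; F->plug->G->R->B->L->C->refl->F->L'->C->R'->F->plug->G
Char 4 ('A'): step: R->4, L=1; A->plug->A->R->C->L->F->refl->C->L'->B->R'->E->plug->D
Char 5 ('C'): step: R->5, L=1; C->plug->C->R->F->L->G->refl->B->L'->A->R'->D->plug->E
Char 6 ('E'): step: R->6, L=1; E->plug->D->R->G->L->H->refl->E->L'->D->R'->E->plug->D
Char 7 ('E'): step: R->7, L=1; E->plug->D->R->C->L->F->refl->C->L'->B->R'->H->plug->H
Char 8 ('B'): step: R->0, L->2 (L advanced); B->plug->B->R->E->L->F->refl->C->L'->D->R'->F->plug->G
Char 9 ('A'): step: R->1, L=2; A->plug->A->R->D->L->C->refl->F->L'->E->R'->H->plug->H
Char 10 ('G'): step: R->2, L=2; G->plug->F->R->A->L->B->refl->G->L'->F->R'->B->plug->B
Final: ciphertext=FBGDEDHGHB, RIGHT=2, LEFT=2

Answer: FBGDEDHGHB 2 2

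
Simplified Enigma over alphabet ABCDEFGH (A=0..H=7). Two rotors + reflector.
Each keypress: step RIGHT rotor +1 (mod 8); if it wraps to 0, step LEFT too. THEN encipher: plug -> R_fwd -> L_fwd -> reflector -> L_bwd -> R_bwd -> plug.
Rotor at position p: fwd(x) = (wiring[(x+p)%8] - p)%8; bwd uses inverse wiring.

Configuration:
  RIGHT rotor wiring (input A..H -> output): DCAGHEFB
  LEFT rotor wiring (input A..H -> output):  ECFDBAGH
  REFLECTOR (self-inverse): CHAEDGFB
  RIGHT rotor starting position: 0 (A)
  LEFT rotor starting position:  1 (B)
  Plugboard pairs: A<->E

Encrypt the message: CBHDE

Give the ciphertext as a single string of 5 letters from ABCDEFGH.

Answer: DHAFG

Derivation:
Char 1 ('C'): step: R->1, L=1; C->plug->C->R->F->L->F->refl->G->L'->G->R'->D->plug->D
Char 2 ('B'): step: R->2, L=1; B->plug->B->R->E->L->H->refl->B->L'->A->R'->H->plug->H
Char 3 ('H'): step: R->3, L=1; H->plug->H->R->F->L->F->refl->G->L'->G->R'->E->plug->A
Char 4 ('D'): step: R->4, L=1; D->plug->D->R->F->L->F->refl->G->L'->G->R'->F->plug->F
Char 5 ('E'): step: R->5, L=1; E->plug->A->R->H->L->D->refl->E->L'->B->R'->G->plug->G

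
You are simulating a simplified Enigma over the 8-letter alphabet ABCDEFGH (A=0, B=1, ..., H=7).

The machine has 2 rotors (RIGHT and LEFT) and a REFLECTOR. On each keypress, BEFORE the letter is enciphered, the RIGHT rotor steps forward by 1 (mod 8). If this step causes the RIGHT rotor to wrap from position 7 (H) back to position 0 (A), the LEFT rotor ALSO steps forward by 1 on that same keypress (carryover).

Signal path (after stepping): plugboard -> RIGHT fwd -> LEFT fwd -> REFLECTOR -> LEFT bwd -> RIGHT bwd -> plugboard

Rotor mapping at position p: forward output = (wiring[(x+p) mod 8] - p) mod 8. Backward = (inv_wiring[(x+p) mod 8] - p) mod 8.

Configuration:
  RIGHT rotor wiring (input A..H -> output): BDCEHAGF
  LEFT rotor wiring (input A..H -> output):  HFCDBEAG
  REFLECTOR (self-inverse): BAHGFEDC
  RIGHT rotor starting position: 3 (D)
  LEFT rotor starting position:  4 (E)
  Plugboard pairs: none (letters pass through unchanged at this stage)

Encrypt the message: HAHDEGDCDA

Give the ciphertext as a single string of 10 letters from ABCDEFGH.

Char 1 ('H'): step: R->4, L=4; H->plug->H->R->A->L->F->refl->E->L'->C->R'->C->plug->C
Char 2 ('A'): step: R->5, L=4; A->plug->A->R->D->L->C->refl->H->L'->H->R'->G->plug->G
Char 3 ('H'): step: R->6, L=4; H->plug->H->R->C->L->E->refl->F->L'->A->R'->A->plug->A
Char 4 ('D'): step: R->7, L=4; D->plug->D->R->D->L->C->refl->H->L'->H->R'->H->plug->H
Char 5 ('E'): step: R->0, L->5 (L advanced); E->plug->E->R->H->L->E->refl->F->L'->F->R'->H->plug->H
Char 6 ('G'): step: R->1, L=5; G->plug->G->R->E->L->A->refl->B->L'->C->R'->A->plug->A
Char 7 ('D'): step: R->2, L=5; D->plug->D->R->G->L->G->refl->D->L'->B->R'->H->plug->H
Char 8 ('C'): step: R->3, L=5; C->plug->C->R->F->L->F->refl->E->L'->H->R'->H->plug->H
Char 9 ('D'): step: R->4, L=5; D->plug->D->R->B->L->D->refl->G->L'->G->R'->G->plug->G
Char 10 ('A'): step: R->5, L=5; A->plug->A->R->D->L->C->refl->H->L'->A->R'->C->plug->C

Answer: CGAHHAHHGC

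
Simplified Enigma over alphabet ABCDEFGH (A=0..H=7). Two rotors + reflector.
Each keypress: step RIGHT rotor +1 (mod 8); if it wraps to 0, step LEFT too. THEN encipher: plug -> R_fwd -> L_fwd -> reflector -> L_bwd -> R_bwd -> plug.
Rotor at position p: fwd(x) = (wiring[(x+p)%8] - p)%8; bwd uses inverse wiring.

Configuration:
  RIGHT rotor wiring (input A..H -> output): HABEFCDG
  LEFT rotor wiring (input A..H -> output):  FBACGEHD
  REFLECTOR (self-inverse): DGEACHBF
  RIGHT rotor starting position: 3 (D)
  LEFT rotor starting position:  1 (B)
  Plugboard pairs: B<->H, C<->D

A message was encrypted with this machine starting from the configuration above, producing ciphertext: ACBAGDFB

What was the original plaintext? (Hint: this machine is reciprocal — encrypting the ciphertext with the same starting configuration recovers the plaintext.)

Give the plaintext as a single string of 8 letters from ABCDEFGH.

Answer: EAHFFFAA

Derivation:
Char 1 ('A'): step: R->4, L=1; A->plug->A->R->B->L->H->refl->F->L'->D->R'->E->plug->E
Char 2 ('C'): step: R->5, L=1; C->plug->D->R->C->L->B->refl->G->L'->F->R'->A->plug->A
Char 3 ('B'): step: R->6, L=1; B->plug->H->R->E->L->D->refl->A->L'->A->R'->B->plug->H
Char 4 ('A'): step: R->7, L=1; A->plug->A->R->H->L->E->refl->C->L'->G->R'->F->plug->F
Char 5 ('G'): step: R->0, L->2 (L advanced); G->plug->G->R->D->L->C->refl->E->L'->C->R'->F->plug->F
Char 6 ('D'): step: R->1, L=2; D->plug->C->R->D->L->C->refl->E->L'->C->R'->F->plug->F
Char 7 ('F'): step: R->2, L=2; F->plug->F->R->E->L->F->refl->H->L'->H->R'->A->plug->A
Char 8 ('B'): step: R->3, L=2; B->plug->H->R->G->L->D->refl->A->L'->B->R'->A->plug->A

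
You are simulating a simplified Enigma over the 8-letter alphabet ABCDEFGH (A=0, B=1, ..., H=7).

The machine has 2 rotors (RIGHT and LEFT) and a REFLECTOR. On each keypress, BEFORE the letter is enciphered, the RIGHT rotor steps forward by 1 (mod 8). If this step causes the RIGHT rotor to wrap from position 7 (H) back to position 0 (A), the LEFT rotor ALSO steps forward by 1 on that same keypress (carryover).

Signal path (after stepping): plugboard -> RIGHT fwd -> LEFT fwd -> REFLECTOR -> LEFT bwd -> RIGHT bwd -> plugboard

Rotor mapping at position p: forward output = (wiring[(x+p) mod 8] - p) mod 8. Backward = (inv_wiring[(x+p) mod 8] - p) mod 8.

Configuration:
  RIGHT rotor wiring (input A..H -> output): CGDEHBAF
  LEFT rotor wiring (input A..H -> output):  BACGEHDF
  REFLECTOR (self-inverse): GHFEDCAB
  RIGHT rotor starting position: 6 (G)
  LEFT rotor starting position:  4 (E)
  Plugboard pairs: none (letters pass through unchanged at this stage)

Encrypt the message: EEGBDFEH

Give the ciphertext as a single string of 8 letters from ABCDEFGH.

Answer: HBCAHDHC

Derivation:
Char 1 ('E'): step: R->7, L=4; E->plug->E->R->F->L->E->refl->D->L'->B->R'->H->plug->H
Char 2 ('E'): step: R->0, L->5 (L advanced); E->plug->E->R->H->L->H->refl->B->L'->G->R'->B->plug->B
Char 3 ('G'): step: R->1, L=5; G->plug->G->R->E->L->D->refl->E->L'->D->R'->C->plug->C
Char 4 ('B'): step: R->2, L=5; B->plug->B->R->C->L->A->refl->G->L'->B->R'->A->plug->A
Char 5 ('D'): step: R->3, L=5; D->plug->D->R->F->L->F->refl->C->L'->A->R'->H->plug->H
Char 6 ('F'): step: R->4, L=5; F->plug->F->R->C->L->A->refl->G->L'->B->R'->D->plug->D
Char 7 ('E'): step: R->5, L=5; E->plug->E->R->B->L->G->refl->A->L'->C->R'->H->plug->H
Char 8 ('H'): step: R->6, L=5; H->plug->H->R->D->L->E->refl->D->L'->E->R'->C->plug->C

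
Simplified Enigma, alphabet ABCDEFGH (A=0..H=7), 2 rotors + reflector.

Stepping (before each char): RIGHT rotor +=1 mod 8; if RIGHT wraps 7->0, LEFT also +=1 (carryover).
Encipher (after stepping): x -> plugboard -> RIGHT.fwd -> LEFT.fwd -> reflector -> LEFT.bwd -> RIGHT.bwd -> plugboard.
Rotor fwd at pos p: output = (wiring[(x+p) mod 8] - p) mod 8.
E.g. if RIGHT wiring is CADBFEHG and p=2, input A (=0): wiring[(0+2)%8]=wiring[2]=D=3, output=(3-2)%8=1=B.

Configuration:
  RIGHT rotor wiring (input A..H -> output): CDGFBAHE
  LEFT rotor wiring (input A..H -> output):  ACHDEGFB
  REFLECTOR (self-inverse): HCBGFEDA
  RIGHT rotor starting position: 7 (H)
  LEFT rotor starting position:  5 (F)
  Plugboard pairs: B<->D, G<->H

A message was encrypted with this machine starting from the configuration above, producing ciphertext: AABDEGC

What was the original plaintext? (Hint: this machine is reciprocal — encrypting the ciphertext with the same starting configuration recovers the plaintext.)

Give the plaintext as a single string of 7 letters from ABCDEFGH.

Char 1 ('A'): step: R->0, L->6 (L advanced); A->plug->A->R->C->L->C->refl->B->L'->E->R'->H->plug->G
Char 2 ('A'): step: R->1, L=6; A->plug->A->R->C->L->C->refl->B->L'->E->R'->C->plug->C
Char 3 ('B'): step: R->2, L=6; B->plug->D->R->G->L->G->refl->D->L'->B->R'->H->plug->G
Char 4 ('D'): step: R->3, L=6; D->plug->B->R->G->L->G->refl->D->L'->B->R'->E->plug->E
Char 5 ('E'): step: R->4, L=6; E->plug->E->R->G->L->G->refl->D->L'->B->R'->H->plug->G
Char 6 ('G'): step: R->5, L=6; G->plug->H->R->E->L->B->refl->C->L'->C->R'->B->plug->D
Char 7 ('C'): step: R->6, L=6; C->plug->C->R->E->L->B->refl->C->L'->C->R'->H->plug->G

Answer: GCGEGDG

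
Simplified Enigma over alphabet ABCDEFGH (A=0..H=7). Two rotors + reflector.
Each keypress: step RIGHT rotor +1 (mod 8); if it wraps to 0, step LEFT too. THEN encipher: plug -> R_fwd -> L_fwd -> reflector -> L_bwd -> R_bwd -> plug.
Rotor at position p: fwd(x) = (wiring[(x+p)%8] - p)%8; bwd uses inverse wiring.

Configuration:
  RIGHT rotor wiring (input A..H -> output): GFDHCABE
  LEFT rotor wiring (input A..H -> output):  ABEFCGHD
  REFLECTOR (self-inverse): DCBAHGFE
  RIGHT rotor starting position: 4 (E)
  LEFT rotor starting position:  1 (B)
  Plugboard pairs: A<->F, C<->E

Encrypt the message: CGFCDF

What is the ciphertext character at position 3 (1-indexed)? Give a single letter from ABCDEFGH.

Char 1 ('C'): step: R->5, L=1; C->plug->E->R->A->L->A->refl->D->L'->B->R'->D->plug->D
Char 2 ('G'): step: R->6, L=1; G->plug->G->R->E->L->F->refl->G->L'->F->R'->E->plug->C
Char 3 ('F'): step: R->7, L=1; F->plug->A->R->F->L->G->refl->F->L'->E->R'->D->plug->D

D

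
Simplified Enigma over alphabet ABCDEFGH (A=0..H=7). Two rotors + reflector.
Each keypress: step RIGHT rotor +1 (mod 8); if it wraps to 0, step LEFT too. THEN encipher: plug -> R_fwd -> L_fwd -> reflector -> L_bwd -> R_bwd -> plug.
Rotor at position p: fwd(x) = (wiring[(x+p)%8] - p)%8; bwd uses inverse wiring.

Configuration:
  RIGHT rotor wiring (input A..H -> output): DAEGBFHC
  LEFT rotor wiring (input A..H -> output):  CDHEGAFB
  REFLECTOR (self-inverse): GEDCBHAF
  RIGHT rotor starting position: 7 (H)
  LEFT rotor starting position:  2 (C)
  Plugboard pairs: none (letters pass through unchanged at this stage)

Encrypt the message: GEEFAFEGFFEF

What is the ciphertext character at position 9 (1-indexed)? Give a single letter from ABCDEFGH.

Char 1 ('G'): step: R->0, L->3 (L advanced); G->plug->G->R->H->L->E->refl->B->L'->A->R'->B->plug->B
Char 2 ('E'): step: R->1, L=3; E->plug->E->R->E->L->G->refl->A->L'->G->R'->F->plug->F
Char 3 ('E'): step: R->2, L=3; E->plug->E->R->F->L->H->refl->F->L'->C->R'->A->plug->A
Char 4 ('F'): step: R->3, L=3; F->plug->F->R->A->L->B->refl->E->L'->H->R'->E->plug->E
Char 5 ('A'): step: R->4, L=3; A->plug->A->R->F->L->H->refl->F->L'->C->R'->H->plug->H
Char 6 ('F'): step: R->5, L=3; F->plug->F->R->H->L->E->refl->B->L'->A->R'->A->plug->A
Char 7 ('E'): step: R->6, L=3; E->plug->E->R->G->L->A->refl->G->L'->E->R'->B->plug->B
Char 8 ('G'): step: R->7, L=3; G->plug->G->R->G->L->A->refl->G->L'->E->R'->B->plug->B
Char 9 ('F'): step: R->0, L->4 (L advanced); F->plug->F->R->F->L->H->refl->F->L'->D->R'->A->plug->A

A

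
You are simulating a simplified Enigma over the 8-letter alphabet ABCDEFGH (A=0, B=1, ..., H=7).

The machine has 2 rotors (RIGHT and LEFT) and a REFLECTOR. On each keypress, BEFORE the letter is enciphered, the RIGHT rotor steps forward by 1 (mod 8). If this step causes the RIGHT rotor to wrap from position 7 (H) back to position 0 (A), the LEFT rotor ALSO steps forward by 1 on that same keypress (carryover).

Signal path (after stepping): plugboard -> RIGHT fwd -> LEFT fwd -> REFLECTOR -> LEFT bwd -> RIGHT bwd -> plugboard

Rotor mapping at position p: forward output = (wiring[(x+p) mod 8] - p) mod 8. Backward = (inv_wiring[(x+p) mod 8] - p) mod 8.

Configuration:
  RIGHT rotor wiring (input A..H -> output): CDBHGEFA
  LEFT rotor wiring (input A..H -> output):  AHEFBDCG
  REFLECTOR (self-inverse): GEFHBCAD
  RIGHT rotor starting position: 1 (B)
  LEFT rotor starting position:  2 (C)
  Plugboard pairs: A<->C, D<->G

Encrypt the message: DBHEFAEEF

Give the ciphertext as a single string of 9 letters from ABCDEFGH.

Char 1 ('D'): step: R->2, L=2; D->plug->G->R->A->L->C->refl->F->L'->H->R'->A->plug->C
Char 2 ('B'): step: R->3, L=2; B->plug->B->R->D->L->B->refl->E->L'->F->R'->E->plug->E
Char 3 ('H'): step: R->4, L=2; H->plug->H->R->D->L->B->refl->E->L'->F->R'->G->plug->D
Char 4 ('E'): step: R->5, L=2; E->plug->E->R->G->L->G->refl->A->L'->E->R'->F->plug->F
Char 5 ('F'): step: R->6, L=2; F->plug->F->R->B->L->D->refl->H->L'->C->R'->B->plug->B
Char 6 ('A'): step: R->7, L=2; A->plug->C->R->E->L->A->refl->G->L'->G->R'->H->plug->H
Char 7 ('E'): step: R->0, L->3 (L advanced); E->plug->E->R->G->L->E->refl->B->L'->H->R'->D->plug->G
Char 8 ('E'): step: R->1, L=3; E->plug->E->R->D->L->H->refl->D->L'->E->R'->F->plug->F
Char 9 ('F'): step: R->2, L=3; F->plug->F->R->G->L->E->refl->B->L'->H->R'->A->plug->C

Answer: CEDFBHGFC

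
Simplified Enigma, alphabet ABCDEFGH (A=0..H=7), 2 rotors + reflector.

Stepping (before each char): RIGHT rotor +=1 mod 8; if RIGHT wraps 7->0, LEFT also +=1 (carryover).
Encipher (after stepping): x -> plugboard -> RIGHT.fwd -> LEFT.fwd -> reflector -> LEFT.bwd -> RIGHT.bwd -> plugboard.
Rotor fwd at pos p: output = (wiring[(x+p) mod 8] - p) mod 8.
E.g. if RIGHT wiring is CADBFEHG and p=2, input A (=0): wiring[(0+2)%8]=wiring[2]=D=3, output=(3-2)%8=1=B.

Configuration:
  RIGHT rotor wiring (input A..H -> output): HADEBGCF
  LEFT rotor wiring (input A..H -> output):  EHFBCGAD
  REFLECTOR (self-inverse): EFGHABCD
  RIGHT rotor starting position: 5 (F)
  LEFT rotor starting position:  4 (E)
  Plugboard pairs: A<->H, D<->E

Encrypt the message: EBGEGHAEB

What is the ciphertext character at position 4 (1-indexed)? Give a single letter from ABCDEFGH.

Char 1 ('E'): step: R->6, L=4; E->plug->D->R->C->L->E->refl->A->L'->E->R'->A->plug->H
Char 2 ('B'): step: R->7, L=4; B->plug->B->R->A->L->G->refl->C->L'->B->R'->C->plug->C
Char 3 ('G'): step: R->0, L->5 (L advanced); G->plug->G->R->C->L->G->refl->C->L'->E->R'->D->plug->E
Char 4 ('E'): step: R->1, L=5; E->plug->D->R->A->L->B->refl->F->L'->H->R'->A->plug->H

H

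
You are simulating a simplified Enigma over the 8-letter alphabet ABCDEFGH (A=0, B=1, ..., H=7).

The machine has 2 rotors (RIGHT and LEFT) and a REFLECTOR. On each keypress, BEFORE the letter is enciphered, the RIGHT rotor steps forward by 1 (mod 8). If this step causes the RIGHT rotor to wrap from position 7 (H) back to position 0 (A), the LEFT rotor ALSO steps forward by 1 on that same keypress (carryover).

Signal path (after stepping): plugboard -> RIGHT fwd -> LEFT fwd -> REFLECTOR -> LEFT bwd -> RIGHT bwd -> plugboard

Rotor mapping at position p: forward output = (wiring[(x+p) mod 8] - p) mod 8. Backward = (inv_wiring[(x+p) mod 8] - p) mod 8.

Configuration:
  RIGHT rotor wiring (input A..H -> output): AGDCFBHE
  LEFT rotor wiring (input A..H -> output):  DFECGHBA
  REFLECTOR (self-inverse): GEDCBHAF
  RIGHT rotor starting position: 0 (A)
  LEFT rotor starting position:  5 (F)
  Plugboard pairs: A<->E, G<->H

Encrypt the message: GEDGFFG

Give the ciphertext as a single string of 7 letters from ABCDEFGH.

Char 1 ('G'): step: R->1, L=5; G->plug->H->R->H->L->B->refl->E->L'->B->R'->C->plug->C
Char 2 ('E'): step: R->2, L=5; E->plug->A->R->B->L->E->refl->B->L'->H->R'->D->plug->D
Char 3 ('D'): step: R->3, L=5; D->plug->D->R->E->L->A->refl->G->L'->D->R'->G->plug->H
Char 4 ('G'): step: R->4, L=5; G->plug->H->R->G->L->F->refl->H->L'->F->R'->B->plug->B
Char 5 ('F'): step: R->5, L=5; F->plug->F->R->G->L->F->refl->H->L'->F->R'->G->plug->H
Char 6 ('F'): step: R->6, L=5; F->plug->F->R->E->L->A->refl->G->L'->D->R'->H->plug->G
Char 7 ('G'): step: R->7, L=5; G->plug->H->R->A->L->C->refl->D->L'->C->R'->G->plug->H

Answer: CDHBHGH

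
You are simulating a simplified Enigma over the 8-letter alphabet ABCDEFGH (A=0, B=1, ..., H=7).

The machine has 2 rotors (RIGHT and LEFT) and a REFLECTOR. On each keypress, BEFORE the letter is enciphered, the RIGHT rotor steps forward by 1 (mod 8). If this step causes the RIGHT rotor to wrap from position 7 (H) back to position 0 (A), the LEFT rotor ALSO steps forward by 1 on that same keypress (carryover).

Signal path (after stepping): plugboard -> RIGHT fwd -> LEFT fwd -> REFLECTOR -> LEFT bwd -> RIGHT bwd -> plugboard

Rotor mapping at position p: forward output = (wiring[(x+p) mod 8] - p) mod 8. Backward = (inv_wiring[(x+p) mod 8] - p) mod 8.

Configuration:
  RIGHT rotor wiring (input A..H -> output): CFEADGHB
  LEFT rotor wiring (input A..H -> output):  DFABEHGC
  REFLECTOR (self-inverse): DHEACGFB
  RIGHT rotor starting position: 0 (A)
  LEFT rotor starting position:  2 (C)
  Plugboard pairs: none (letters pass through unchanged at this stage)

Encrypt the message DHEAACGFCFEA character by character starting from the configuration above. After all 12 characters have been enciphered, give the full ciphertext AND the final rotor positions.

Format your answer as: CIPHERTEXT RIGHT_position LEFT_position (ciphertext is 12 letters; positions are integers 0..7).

Char 1 ('D'): step: R->1, L=2; D->plug->D->R->C->L->C->refl->E->L'->E->R'->A->plug->A
Char 2 ('H'): step: R->2, L=2; H->plug->H->R->D->L->F->refl->G->L'->A->R'->G->plug->G
Char 3 ('E'): step: R->3, L=2; E->plug->E->R->G->L->B->refl->H->L'->B->R'->H->plug->H
Char 4 ('A'): step: R->4, L=2; A->plug->A->R->H->L->D->refl->A->L'->F->R'->D->plug->D
Char 5 ('A'): step: R->5, L=2; A->plug->A->R->B->L->H->refl->B->L'->G->R'->H->plug->H
Char 6 ('C'): step: R->6, L=2; C->plug->C->R->E->L->E->refl->C->L'->C->R'->F->plug->F
Char 7 ('G'): step: R->7, L=2; G->plug->G->R->H->L->D->refl->A->L'->F->R'->D->plug->D
Char 8 ('F'): step: R->0, L->3 (L advanced); F->plug->F->R->G->L->C->refl->E->L'->C->R'->A->plug->A
Char 9 ('C'): step: R->1, L=3; C->plug->C->R->H->L->F->refl->G->L'->A->R'->G->plug->G
Char 10 ('F'): step: R->2, L=3; F->plug->F->R->H->L->F->refl->G->L'->A->R'->G->plug->G
Char 11 ('E'): step: R->3, L=3; E->plug->E->R->G->L->C->refl->E->L'->C->R'->G->plug->G
Char 12 ('A'): step: R->4, L=3; A->plug->A->R->H->L->F->refl->G->L'->A->R'->G->plug->G
Final: ciphertext=AGHDHFDAGGGG, RIGHT=4, LEFT=3

Answer: AGHDHFDAGGGG 4 3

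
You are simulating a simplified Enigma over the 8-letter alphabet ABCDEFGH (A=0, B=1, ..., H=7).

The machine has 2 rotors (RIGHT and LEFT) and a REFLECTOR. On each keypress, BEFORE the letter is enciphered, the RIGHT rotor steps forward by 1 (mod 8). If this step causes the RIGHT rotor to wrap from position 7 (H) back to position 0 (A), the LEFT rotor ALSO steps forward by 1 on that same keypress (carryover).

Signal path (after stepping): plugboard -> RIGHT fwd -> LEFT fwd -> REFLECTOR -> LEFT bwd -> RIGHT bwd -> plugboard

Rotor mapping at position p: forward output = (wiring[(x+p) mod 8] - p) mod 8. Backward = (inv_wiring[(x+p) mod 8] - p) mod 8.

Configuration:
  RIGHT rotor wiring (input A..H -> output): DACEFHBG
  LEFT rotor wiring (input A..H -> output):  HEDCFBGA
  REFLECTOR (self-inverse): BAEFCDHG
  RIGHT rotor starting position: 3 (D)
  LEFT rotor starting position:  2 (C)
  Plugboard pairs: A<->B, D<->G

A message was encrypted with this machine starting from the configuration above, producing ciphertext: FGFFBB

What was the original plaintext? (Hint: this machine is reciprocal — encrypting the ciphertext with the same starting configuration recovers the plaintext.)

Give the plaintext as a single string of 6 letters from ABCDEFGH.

Answer: EBGHGE

Derivation:
Char 1 ('F'): step: R->4, L=2; F->plug->F->R->E->L->E->refl->C->L'->H->R'->E->plug->E
Char 2 ('G'): step: R->5, L=2; G->plug->D->R->G->L->F->refl->D->L'->C->R'->A->plug->B
Char 3 ('F'): step: R->6, L=2; F->plug->F->R->G->L->F->refl->D->L'->C->R'->D->plug->G
Char 4 ('F'): step: R->7, L=2; F->plug->F->R->G->L->F->refl->D->L'->C->R'->H->plug->H
Char 5 ('B'): step: R->0, L->3 (L advanced); B->plug->A->R->D->L->D->refl->F->L'->E->R'->D->plug->G
Char 6 ('B'): step: R->1, L=3; B->plug->A->R->H->L->A->refl->B->L'->G->R'->E->plug->E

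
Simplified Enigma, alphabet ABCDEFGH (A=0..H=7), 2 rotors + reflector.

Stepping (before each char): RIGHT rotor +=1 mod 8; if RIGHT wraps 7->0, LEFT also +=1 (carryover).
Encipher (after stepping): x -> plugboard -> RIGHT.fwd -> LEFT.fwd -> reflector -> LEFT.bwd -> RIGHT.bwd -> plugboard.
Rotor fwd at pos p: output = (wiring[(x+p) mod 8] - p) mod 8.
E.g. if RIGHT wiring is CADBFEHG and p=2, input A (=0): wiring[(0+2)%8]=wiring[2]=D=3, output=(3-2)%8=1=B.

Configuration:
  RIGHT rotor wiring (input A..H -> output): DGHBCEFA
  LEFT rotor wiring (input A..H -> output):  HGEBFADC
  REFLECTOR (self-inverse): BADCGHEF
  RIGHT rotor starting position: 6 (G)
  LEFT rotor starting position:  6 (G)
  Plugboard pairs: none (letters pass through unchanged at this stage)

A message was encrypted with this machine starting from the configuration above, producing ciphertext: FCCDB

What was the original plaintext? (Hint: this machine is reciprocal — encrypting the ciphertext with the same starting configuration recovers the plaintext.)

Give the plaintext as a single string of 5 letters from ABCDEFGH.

Char 1 ('F'): step: R->7, L=6; F->plug->F->R->D->L->A->refl->B->L'->C->R'->E->plug->E
Char 2 ('C'): step: R->0, L->7 (L advanced); C->plug->C->R->H->L->E->refl->G->L'->F->R'->G->plug->G
Char 3 ('C'): step: R->1, L=7; C->plug->C->R->A->L->D->refl->C->L'->E->R'->F->plug->F
Char 4 ('D'): step: R->2, L=7; D->plug->D->R->C->L->H->refl->F->L'->D->R'->E->plug->E
Char 5 ('B'): step: R->3, L=7; B->plug->B->R->H->L->E->refl->G->L'->F->R'->E->plug->E

Answer: EGFEE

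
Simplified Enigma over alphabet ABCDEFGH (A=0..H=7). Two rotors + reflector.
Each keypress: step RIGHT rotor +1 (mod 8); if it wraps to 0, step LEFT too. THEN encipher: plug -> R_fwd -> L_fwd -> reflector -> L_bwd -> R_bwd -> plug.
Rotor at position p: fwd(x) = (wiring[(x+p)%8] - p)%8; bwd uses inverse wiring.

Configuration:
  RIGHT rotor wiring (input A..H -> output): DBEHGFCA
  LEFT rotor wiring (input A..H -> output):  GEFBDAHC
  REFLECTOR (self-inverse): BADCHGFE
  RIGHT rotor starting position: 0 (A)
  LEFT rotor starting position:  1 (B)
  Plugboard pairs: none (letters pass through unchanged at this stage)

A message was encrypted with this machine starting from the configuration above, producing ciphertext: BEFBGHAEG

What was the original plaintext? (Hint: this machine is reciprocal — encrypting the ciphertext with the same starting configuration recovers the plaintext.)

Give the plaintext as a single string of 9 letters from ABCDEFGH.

Answer: ADBDDCBBA

Derivation:
Char 1 ('B'): step: R->1, L=1; B->plug->B->R->D->L->C->refl->D->L'->A->R'->A->plug->A
Char 2 ('E'): step: R->2, L=1; E->plug->E->R->A->L->D->refl->C->L'->D->R'->D->plug->D
Char 3 ('F'): step: R->3, L=1; F->plug->F->R->A->L->D->refl->C->L'->D->R'->B->plug->B
Char 4 ('B'): step: R->4, L=1; B->plug->B->R->B->L->E->refl->H->L'->E->R'->D->plug->D
Char 5 ('G'): step: R->5, L=1; G->plug->G->R->C->L->A->refl->B->L'->G->R'->D->plug->D
Char 6 ('H'): step: R->6, L=1; H->plug->H->R->H->L->F->refl->G->L'->F->R'->C->plug->C
Char 7 ('A'): step: R->7, L=1; A->plug->A->R->B->L->E->refl->H->L'->E->R'->B->plug->B
Char 8 ('E'): step: R->0, L->2 (L advanced); E->plug->E->R->G->L->E->refl->H->L'->B->R'->B->plug->B
Char 9 ('G'): step: R->1, L=2; G->plug->G->R->H->L->C->refl->D->L'->A->R'->A->plug->A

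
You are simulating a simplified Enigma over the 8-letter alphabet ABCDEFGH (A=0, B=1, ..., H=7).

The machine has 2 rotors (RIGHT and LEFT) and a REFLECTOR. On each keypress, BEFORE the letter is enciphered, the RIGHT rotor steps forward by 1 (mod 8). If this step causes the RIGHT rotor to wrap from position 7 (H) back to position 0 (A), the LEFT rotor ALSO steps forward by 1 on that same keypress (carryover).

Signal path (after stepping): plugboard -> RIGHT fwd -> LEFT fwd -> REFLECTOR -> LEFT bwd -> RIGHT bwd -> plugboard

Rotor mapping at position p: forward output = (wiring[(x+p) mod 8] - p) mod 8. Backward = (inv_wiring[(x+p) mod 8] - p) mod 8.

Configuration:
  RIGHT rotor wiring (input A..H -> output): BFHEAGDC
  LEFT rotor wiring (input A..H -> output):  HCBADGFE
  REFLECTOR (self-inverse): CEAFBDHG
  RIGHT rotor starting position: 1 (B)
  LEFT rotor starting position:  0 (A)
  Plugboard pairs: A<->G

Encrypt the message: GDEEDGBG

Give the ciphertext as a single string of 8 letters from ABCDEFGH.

Char 1 ('G'): step: R->2, L=0; G->plug->A->R->F->L->G->refl->H->L'->A->R'->F->plug->F
Char 2 ('D'): step: R->3, L=0; D->plug->D->R->A->L->H->refl->G->L'->F->R'->B->plug->B
Char 3 ('E'): step: R->4, L=0; E->plug->E->R->F->L->G->refl->H->L'->A->R'->H->plug->H
Char 4 ('E'): step: R->5, L=0; E->plug->E->R->A->L->H->refl->G->L'->F->R'->C->plug->C
Char 5 ('D'): step: R->6, L=0; D->plug->D->R->H->L->E->refl->B->L'->C->R'->G->plug->A
Char 6 ('G'): step: R->7, L=0; G->plug->A->R->D->L->A->refl->C->L'->B->R'->F->plug->F
Char 7 ('B'): step: R->0, L->1 (L advanced); B->plug->B->R->F->L->E->refl->B->L'->A->R'->E->plug->E
Char 8 ('G'): step: R->1, L=1; G->plug->A->R->E->L->F->refl->D->L'->G->R'->B->plug->B

Answer: FBHCAFEB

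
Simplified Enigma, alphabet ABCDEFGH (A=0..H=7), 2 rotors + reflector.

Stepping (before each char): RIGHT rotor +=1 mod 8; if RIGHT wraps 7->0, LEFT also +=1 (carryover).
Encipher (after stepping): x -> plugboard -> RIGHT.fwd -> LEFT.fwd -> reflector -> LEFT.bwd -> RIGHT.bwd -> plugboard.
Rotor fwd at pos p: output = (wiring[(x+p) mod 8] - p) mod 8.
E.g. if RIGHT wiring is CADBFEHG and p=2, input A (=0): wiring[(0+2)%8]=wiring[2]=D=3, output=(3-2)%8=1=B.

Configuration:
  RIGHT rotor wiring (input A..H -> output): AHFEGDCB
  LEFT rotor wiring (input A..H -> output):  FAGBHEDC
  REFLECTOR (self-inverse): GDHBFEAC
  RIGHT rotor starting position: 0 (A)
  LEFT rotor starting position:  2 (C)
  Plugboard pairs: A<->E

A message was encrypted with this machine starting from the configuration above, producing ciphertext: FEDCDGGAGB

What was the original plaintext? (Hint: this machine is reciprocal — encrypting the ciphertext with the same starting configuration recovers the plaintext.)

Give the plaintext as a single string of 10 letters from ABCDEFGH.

Char 1 ('F'): step: R->1, L=2; F->plug->F->R->B->L->H->refl->C->L'->D->R'->C->plug->C
Char 2 ('E'): step: R->2, L=2; E->plug->A->R->D->L->C->refl->H->L'->B->R'->D->plug->D
Char 3 ('D'): step: R->3, L=2; D->plug->D->R->H->L->G->refl->A->L'->F->R'->F->plug->F
Char 4 ('C'): step: R->4, L=2; C->plug->C->R->G->L->D->refl->B->L'->E->R'->E->plug->A
Char 5 ('D'): step: R->5, L=2; D->plug->D->R->D->L->C->refl->H->L'->B->R'->H->plug->H
Char 6 ('G'): step: R->6, L=2; G->plug->G->R->A->L->E->refl->F->L'->C->R'->C->plug->C
Char 7 ('G'): step: R->7, L=2; G->plug->G->R->E->L->B->refl->D->L'->G->R'->D->plug->D
Char 8 ('A'): step: R->0, L->3 (L advanced); A->plug->E->R->G->L->F->refl->E->L'->B->R'->H->plug->H
Char 9 ('G'): step: R->1, L=3; G->plug->G->R->A->L->G->refl->A->L'->D->R'->C->plug->C
Char 10 ('B'): step: R->2, L=3; B->plug->B->R->C->L->B->refl->D->L'->H->R'->F->plug->F

Answer: CDFAHCDHCF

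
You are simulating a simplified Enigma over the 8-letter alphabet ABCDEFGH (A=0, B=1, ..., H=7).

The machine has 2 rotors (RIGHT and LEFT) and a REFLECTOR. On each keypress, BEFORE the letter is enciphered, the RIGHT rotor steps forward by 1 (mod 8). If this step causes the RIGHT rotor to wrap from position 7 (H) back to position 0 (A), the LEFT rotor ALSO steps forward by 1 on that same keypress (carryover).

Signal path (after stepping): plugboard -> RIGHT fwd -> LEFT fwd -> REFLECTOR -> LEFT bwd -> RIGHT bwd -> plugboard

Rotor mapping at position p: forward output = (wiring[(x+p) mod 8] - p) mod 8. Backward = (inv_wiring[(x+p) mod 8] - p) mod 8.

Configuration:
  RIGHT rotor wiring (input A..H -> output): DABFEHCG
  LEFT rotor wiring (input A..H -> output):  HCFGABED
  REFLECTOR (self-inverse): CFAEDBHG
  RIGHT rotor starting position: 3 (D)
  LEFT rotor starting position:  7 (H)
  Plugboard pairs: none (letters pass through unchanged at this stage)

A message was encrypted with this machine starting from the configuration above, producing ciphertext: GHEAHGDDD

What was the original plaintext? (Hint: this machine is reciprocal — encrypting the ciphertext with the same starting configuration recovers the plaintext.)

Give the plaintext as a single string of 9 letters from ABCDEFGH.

Answer: EBAFFHCHG

Derivation:
Char 1 ('G'): step: R->4, L=7; G->plug->G->R->F->L->B->refl->F->L'->H->R'->E->plug->E
Char 2 ('H'): step: R->5, L=7; H->plug->H->R->H->L->F->refl->B->L'->F->R'->B->plug->B
Char 3 ('E'): step: R->6, L=7; E->plug->E->R->D->L->G->refl->H->L'->E->R'->A->plug->A
Char 4 ('A'): step: R->7, L=7; A->plug->A->R->H->L->F->refl->B->L'->F->R'->F->plug->F
Char 5 ('H'): step: R->0, L->0 (L advanced); H->plug->H->R->G->L->E->refl->D->L'->H->R'->F->plug->F
Char 6 ('G'): step: R->1, L=0; G->plug->G->R->F->L->B->refl->F->L'->C->R'->H->plug->H
Char 7 ('D'): step: R->2, L=0; D->plug->D->R->F->L->B->refl->F->L'->C->R'->C->plug->C
Char 8 ('D'): step: R->3, L=0; D->plug->D->R->H->L->D->refl->E->L'->G->R'->H->plug->H
Char 9 ('D'): step: R->4, L=0; D->plug->D->R->C->L->F->refl->B->L'->F->R'->G->plug->G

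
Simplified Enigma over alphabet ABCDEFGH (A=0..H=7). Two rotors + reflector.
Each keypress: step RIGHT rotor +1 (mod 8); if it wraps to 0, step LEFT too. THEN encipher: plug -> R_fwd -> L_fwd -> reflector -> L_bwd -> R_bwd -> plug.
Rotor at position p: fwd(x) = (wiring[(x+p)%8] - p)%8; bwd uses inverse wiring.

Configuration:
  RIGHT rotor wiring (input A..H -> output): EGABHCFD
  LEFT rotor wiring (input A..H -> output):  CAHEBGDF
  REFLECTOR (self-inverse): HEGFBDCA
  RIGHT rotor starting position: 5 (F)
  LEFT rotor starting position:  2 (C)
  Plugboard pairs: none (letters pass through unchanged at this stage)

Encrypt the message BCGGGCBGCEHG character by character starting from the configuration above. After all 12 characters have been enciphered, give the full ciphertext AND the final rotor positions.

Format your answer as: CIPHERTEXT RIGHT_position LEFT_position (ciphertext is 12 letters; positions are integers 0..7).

Char 1 ('B'): step: R->6, L=2; B->plug->B->R->F->L->D->refl->F->L'->A->R'->D->plug->D
Char 2 ('C'): step: R->7, L=2; C->plug->C->R->H->L->G->refl->C->L'->B->R'->D->plug->D
Char 3 ('G'): step: R->0, L->3 (L advanced); G->plug->G->R->F->L->H->refl->A->L'->D->R'->H->plug->H
Char 4 ('G'): step: R->1, L=3; G->plug->G->R->C->L->D->refl->F->L'->G->R'->D->plug->D
Char 5 ('G'): step: R->2, L=3; G->plug->G->R->C->L->D->refl->F->L'->G->R'->A->plug->A
Char 6 ('C'): step: R->3, L=3; C->plug->C->R->H->L->E->refl->B->L'->A->R'->E->plug->E
Char 7 ('B'): step: R->4, L=3; B->plug->B->R->G->L->F->refl->D->L'->C->R'->F->plug->F
Char 8 ('G'): step: R->5, L=3; G->plug->G->R->E->L->C->refl->G->L'->B->R'->E->plug->E
Char 9 ('C'): step: R->6, L=3; C->plug->C->R->G->L->F->refl->D->L'->C->R'->E->plug->E
Char 10 ('E'): step: R->7, L=3; E->plug->E->R->C->L->D->refl->F->L'->G->R'->H->plug->H
Char 11 ('H'): step: R->0, L->4 (L advanced); H->plug->H->R->D->L->B->refl->E->L'->F->R'->G->plug->G
Char 12 ('G'): step: R->1, L=4; G->plug->G->R->C->L->H->refl->A->L'->H->R'->B->plug->B
Final: ciphertext=DDHDAEFEEHGB, RIGHT=1, LEFT=4

Answer: DDHDAEFEEHGB 1 4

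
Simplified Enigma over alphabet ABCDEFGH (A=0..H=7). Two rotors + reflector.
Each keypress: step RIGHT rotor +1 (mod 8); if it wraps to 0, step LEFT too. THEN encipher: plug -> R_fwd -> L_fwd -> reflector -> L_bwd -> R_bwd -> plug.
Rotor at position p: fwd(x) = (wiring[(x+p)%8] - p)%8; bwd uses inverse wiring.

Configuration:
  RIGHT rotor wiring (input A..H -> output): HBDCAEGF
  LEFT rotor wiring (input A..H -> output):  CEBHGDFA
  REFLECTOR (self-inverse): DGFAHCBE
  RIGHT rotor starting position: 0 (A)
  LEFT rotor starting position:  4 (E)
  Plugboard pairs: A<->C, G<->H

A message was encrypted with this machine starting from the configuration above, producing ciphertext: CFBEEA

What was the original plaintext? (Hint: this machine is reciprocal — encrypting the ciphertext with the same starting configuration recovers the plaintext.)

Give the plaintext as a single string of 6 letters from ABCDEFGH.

Char 1 ('C'): step: R->1, L=4; C->plug->A->R->A->L->C->refl->F->L'->G->R'->H->plug->G
Char 2 ('F'): step: R->2, L=4; F->plug->F->R->D->L->E->refl->H->L'->B->R'->A->plug->C
Char 3 ('B'): step: R->3, L=4; B->plug->B->R->F->L->A->refl->D->L'->H->R'->A->plug->C
Char 4 ('E'): step: R->4, L=4; E->plug->E->R->D->L->E->refl->H->L'->B->R'->D->plug->D
Char 5 ('E'): step: R->5, L=4; E->plug->E->R->E->L->G->refl->B->L'->C->R'->D->plug->D
Char 6 ('A'): step: R->6, L=4; A->plug->C->R->B->L->H->refl->E->L'->D->R'->D->plug->D

Answer: GCCDDD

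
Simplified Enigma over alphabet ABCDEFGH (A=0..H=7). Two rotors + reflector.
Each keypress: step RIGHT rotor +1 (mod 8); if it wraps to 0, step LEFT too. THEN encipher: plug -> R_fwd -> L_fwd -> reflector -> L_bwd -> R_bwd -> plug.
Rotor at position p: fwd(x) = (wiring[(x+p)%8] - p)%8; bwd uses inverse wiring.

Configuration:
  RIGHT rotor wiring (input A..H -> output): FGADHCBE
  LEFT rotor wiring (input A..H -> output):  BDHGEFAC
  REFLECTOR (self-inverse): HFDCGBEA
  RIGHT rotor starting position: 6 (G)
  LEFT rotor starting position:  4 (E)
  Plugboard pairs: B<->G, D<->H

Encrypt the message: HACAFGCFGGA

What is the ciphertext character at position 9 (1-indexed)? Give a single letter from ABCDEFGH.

Char 1 ('H'): step: R->7, L=4; H->plug->D->R->B->L->B->refl->F->L'->E->R'->E->plug->E
Char 2 ('A'): step: R->0, L->5 (L advanced); A->plug->A->R->F->L->C->refl->D->L'->B->R'->G->plug->B
Char 3 ('C'): step: R->1, L=5; C->plug->C->R->C->L->F->refl->B->L'->G->R'->D->plug->H
Char 4 ('A'): step: R->2, L=5; A->plug->A->R->G->L->B->refl->F->L'->C->R'->F->plug->F
Char 5 ('F'): step: R->3, L=5; F->plug->F->R->C->L->F->refl->B->L'->G->R'->D->plug->H
Char 6 ('G'): step: R->4, L=5; G->plug->B->R->G->L->B->refl->F->L'->C->R'->F->plug->F
Char 7 ('C'): step: R->5, L=5; C->plug->C->R->H->L->H->refl->A->L'->A->R'->D->plug->H
Char 8 ('F'): step: R->6, L=5; F->plug->F->R->F->L->C->refl->D->L'->B->R'->G->plug->B
Char 9 ('G'): step: R->7, L=5; G->plug->B->R->G->L->B->refl->F->L'->C->R'->H->plug->D

D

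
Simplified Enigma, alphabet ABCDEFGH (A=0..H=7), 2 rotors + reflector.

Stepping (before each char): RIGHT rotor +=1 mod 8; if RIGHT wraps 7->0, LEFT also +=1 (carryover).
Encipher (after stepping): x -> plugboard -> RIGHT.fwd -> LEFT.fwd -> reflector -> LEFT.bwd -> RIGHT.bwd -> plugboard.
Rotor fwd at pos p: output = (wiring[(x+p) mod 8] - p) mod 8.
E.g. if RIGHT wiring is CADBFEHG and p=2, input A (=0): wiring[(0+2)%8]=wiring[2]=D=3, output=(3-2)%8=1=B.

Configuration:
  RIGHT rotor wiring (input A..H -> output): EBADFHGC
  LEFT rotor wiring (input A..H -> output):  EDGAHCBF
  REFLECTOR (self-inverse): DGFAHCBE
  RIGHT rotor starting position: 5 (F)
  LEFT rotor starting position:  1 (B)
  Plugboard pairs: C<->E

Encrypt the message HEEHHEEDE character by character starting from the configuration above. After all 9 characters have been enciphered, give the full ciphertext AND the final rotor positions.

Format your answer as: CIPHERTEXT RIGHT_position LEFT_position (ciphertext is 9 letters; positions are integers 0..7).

Answer: AFAFBADBC 6 2

Derivation:
Char 1 ('H'): step: R->6, L=1; H->plug->H->R->B->L->F->refl->C->L'->A->R'->A->plug->A
Char 2 ('E'): step: R->7, L=1; E->plug->C->R->C->L->H->refl->E->L'->G->R'->F->plug->F
Char 3 ('E'): step: R->0, L->2 (L advanced); E->plug->C->R->A->L->E->refl->H->L'->E->R'->A->plug->A
Char 4 ('H'): step: R->1, L=2; H->plug->H->R->D->L->A->refl->D->L'->F->R'->F->plug->F
Char 5 ('H'): step: R->2, L=2; H->plug->H->R->H->L->B->refl->G->L'->B->R'->B->plug->B
Char 6 ('E'): step: R->3, L=2; E->plug->C->R->E->L->H->refl->E->L'->A->R'->A->plug->A
Char 7 ('E'): step: R->4, L=2; E->plug->C->R->C->L->F->refl->C->L'->G->R'->D->plug->D
Char 8 ('D'): step: R->5, L=2; D->plug->D->R->H->L->B->refl->G->L'->B->R'->B->plug->B
Char 9 ('E'): step: R->6, L=2; E->plug->C->R->G->L->C->refl->F->L'->C->R'->E->plug->C
Final: ciphertext=AFAFBADBC, RIGHT=6, LEFT=2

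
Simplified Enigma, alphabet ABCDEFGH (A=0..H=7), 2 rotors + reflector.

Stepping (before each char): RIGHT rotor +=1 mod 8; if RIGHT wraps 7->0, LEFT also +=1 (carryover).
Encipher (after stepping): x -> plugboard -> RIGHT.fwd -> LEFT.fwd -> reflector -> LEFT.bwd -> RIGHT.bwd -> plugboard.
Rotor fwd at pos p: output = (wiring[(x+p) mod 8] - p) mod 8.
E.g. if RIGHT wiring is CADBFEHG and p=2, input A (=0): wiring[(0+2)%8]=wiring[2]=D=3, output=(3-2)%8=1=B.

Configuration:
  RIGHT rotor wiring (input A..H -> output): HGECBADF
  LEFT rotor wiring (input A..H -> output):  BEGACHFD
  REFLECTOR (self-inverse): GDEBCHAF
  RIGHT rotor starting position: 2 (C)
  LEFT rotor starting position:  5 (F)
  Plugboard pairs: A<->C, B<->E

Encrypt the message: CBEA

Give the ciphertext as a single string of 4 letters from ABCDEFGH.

Answer: FGGH

Derivation:
Char 1 ('C'): step: R->3, L=5; C->plug->A->R->H->L->F->refl->H->L'->E->R'->F->plug->F
Char 2 ('B'): step: R->4, L=5; B->plug->E->R->D->L->E->refl->C->L'->A->R'->G->plug->G
Char 3 ('E'): step: R->5, L=5; E->plug->B->R->G->L->D->refl->B->L'->F->R'->G->plug->G
Char 4 ('A'): step: R->6, L=5; A->plug->C->R->B->L->A->refl->G->L'->C->R'->H->plug->H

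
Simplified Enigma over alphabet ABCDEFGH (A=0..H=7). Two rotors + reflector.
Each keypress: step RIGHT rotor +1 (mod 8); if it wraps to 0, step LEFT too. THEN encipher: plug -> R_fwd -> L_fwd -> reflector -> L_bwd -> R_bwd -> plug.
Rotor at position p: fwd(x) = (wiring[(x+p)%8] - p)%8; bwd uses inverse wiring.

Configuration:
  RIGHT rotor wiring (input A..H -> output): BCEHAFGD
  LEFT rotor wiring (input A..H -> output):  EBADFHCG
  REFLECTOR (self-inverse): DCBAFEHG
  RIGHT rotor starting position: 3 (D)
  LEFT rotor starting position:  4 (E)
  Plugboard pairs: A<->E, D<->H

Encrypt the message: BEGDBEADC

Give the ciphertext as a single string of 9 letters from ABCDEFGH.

Char 1 ('B'): step: R->4, L=4; B->plug->B->R->B->L->D->refl->A->L'->E->R'->A->plug->E
Char 2 ('E'): step: R->5, L=4; E->plug->A->R->A->L->B->refl->C->L'->D->R'->H->plug->D
Char 3 ('G'): step: R->6, L=4; G->plug->G->R->C->L->G->refl->H->L'->H->R'->H->plug->D
Char 4 ('D'): step: R->7, L=4; D->plug->H->R->H->L->H->refl->G->L'->C->R'->B->plug->B
Char 5 ('B'): step: R->0, L->5 (L advanced); B->plug->B->R->C->L->B->refl->C->L'->A->R'->E->plug->A
Char 6 ('E'): step: R->1, L=5; E->plug->A->R->B->L->F->refl->E->L'->E->R'->E->plug->A
Char 7 ('A'): step: R->2, L=5; A->plug->E->R->E->L->E->refl->F->L'->B->R'->F->plug->F
Char 8 ('D'): step: R->3, L=5; D->plug->H->R->B->L->F->refl->E->L'->E->R'->A->plug->E
Char 9 ('C'): step: R->4, L=5; C->plug->C->R->C->L->B->refl->C->L'->A->R'->G->plug->G

Answer: EDDBAAFEG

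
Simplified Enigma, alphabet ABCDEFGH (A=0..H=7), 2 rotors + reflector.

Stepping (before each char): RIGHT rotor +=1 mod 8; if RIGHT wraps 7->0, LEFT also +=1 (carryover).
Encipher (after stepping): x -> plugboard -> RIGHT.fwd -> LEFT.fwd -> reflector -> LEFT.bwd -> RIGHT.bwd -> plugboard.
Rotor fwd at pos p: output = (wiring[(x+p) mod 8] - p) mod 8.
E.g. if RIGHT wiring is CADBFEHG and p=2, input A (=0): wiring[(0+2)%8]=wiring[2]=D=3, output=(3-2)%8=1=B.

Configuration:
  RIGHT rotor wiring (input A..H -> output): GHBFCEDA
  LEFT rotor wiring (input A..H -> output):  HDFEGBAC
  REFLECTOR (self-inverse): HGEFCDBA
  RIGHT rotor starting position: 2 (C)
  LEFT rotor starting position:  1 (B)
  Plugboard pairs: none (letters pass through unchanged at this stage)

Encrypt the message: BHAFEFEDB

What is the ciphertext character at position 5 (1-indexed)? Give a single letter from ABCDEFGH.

Char 1 ('B'): step: R->3, L=1; B->plug->B->R->H->L->G->refl->B->L'->G->R'->H->plug->H
Char 2 ('H'): step: R->4, L=1; H->plug->H->R->B->L->E->refl->C->L'->A->R'->B->plug->B
Char 3 ('A'): step: R->5, L=1; A->plug->A->R->H->L->G->refl->B->L'->G->R'->B->plug->B
Char 4 ('F'): step: R->6, L=1; F->plug->F->R->H->L->G->refl->B->L'->G->R'->H->plug->H
Char 5 ('E'): step: R->7, L=1; E->plug->E->R->G->L->B->refl->G->L'->H->R'->B->plug->B

B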